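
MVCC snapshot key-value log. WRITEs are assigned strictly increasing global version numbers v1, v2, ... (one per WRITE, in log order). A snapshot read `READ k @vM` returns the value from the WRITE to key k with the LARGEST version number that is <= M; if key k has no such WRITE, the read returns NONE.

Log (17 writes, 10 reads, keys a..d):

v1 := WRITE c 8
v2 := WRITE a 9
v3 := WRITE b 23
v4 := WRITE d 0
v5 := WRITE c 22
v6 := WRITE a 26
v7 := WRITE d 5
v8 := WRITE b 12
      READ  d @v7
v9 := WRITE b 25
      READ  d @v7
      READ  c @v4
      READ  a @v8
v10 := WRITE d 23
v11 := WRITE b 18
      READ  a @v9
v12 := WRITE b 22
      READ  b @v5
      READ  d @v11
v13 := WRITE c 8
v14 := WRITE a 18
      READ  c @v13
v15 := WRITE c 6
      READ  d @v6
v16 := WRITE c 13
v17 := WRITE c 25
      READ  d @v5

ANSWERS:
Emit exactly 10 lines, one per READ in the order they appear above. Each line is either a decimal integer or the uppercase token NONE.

Answer: 5
5
8
26
26
23
23
8
0
0

Derivation:
v1: WRITE c=8  (c history now [(1, 8)])
v2: WRITE a=9  (a history now [(2, 9)])
v3: WRITE b=23  (b history now [(3, 23)])
v4: WRITE d=0  (d history now [(4, 0)])
v5: WRITE c=22  (c history now [(1, 8), (5, 22)])
v6: WRITE a=26  (a history now [(2, 9), (6, 26)])
v7: WRITE d=5  (d history now [(4, 0), (7, 5)])
v8: WRITE b=12  (b history now [(3, 23), (8, 12)])
READ d @v7: history=[(4, 0), (7, 5)] -> pick v7 -> 5
v9: WRITE b=25  (b history now [(3, 23), (8, 12), (9, 25)])
READ d @v7: history=[(4, 0), (7, 5)] -> pick v7 -> 5
READ c @v4: history=[(1, 8), (5, 22)] -> pick v1 -> 8
READ a @v8: history=[(2, 9), (6, 26)] -> pick v6 -> 26
v10: WRITE d=23  (d history now [(4, 0), (7, 5), (10, 23)])
v11: WRITE b=18  (b history now [(3, 23), (8, 12), (9, 25), (11, 18)])
READ a @v9: history=[(2, 9), (6, 26)] -> pick v6 -> 26
v12: WRITE b=22  (b history now [(3, 23), (8, 12), (9, 25), (11, 18), (12, 22)])
READ b @v5: history=[(3, 23), (8, 12), (9, 25), (11, 18), (12, 22)] -> pick v3 -> 23
READ d @v11: history=[(4, 0), (7, 5), (10, 23)] -> pick v10 -> 23
v13: WRITE c=8  (c history now [(1, 8), (5, 22), (13, 8)])
v14: WRITE a=18  (a history now [(2, 9), (6, 26), (14, 18)])
READ c @v13: history=[(1, 8), (5, 22), (13, 8)] -> pick v13 -> 8
v15: WRITE c=6  (c history now [(1, 8), (5, 22), (13, 8), (15, 6)])
READ d @v6: history=[(4, 0), (7, 5), (10, 23)] -> pick v4 -> 0
v16: WRITE c=13  (c history now [(1, 8), (5, 22), (13, 8), (15, 6), (16, 13)])
v17: WRITE c=25  (c history now [(1, 8), (5, 22), (13, 8), (15, 6), (16, 13), (17, 25)])
READ d @v5: history=[(4, 0), (7, 5), (10, 23)] -> pick v4 -> 0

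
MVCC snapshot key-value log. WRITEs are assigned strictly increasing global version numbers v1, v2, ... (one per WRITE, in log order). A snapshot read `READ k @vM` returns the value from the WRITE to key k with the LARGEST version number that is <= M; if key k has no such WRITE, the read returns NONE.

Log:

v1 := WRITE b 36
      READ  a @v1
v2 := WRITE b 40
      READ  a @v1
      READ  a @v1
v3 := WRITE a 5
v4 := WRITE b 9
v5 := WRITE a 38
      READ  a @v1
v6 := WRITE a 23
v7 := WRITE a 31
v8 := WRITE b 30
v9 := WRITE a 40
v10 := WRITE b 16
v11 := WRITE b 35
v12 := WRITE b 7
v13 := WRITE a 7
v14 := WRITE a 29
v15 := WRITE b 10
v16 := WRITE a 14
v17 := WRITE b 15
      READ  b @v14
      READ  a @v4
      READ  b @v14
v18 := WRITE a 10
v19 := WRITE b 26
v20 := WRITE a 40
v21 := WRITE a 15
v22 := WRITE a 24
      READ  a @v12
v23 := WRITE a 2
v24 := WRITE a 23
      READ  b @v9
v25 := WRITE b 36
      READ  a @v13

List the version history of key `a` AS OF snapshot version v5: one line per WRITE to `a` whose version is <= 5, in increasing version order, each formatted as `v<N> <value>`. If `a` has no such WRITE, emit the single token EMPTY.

Answer: v3 5
v5 38

Derivation:
Scan writes for key=a with version <= 5:
  v1 WRITE b 36 -> skip
  v2 WRITE b 40 -> skip
  v3 WRITE a 5 -> keep
  v4 WRITE b 9 -> skip
  v5 WRITE a 38 -> keep
  v6 WRITE a 23 -> drop (> snap)
  v7 WRITE a 31 -> drop (> snap)
  v8 WRITE b 30 -> skip
  v9 WRITE a 40 -> drop (> snap)
  v10 WRITE b 16 -> skip
  v11 WRITE b 35 -> skip
  v12 WRITE b 7 -> skip
  v13 WRITE a 7 -> drop (> snap)
  v14 WRITE a 29 -> drop (> snap)
  v15 WRITE b 10 -> skip
  v16 WRITE a 14 -> drop (> snap)
  v17 WRITE b 15 -> skip
  v18 WRITE a 10 -> drop (> snap)
  v19 WRITE b 26 -> skip
  v20 WRITE a 40 -> drop (> snap)
  v21 WRITE a 15 -> drop (> snap)
  v22 WRITE a 24 -> drop (> snap)
  v23 WRITE a 2 -> drop (> snap)
  v24 WRITE a 23 -> drop (> snap)
  v25 WRITE b 36 -> skip
Collected: [(3, 5), (5, 38)]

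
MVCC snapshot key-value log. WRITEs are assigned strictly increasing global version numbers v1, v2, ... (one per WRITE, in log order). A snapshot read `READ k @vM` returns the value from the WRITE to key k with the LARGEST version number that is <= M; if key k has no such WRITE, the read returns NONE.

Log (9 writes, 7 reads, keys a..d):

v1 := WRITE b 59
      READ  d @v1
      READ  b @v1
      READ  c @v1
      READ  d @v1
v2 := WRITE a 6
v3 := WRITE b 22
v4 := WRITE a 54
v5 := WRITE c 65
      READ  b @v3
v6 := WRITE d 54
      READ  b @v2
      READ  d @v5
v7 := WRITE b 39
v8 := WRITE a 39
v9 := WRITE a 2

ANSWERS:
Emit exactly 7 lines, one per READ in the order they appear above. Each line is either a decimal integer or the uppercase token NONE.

Answer: NONE
59
NONE
NONE
22
59
NONE

Derivation:
v1: WRITE b=59  (b history now [(1, 59)])
READ d @v1: history=[] -> no version <= 1 -> NONE
READ b @v1: history=[(1, 59)] -> pick v1 -> 59
READ c @v1: history=[] -> no version <= 1 -> NONE
READ d @v1: history=[] -> no version <= 1 -> NONE
v2: WRITE a=6  (a history now [(2, 6)])
v3: WRITE b=22  (b history now [(1, 59), (3, 22)])
v4: WRITE a=54  (a history now [(2, 6), (4, 54)])
v5: WRITE c=65  (c history now [(5, 65)])
READ b @v3: history=[(1, 59), (3, 22)] -> pick v3 -> 22
v6: WRITE d=54  (d history now [(6, 54)])
READ b @v2: history=[(1, 59), (3, 22)] -> pick v1 -> 59
READ d @v5: history=[(6, 54)] -> no version <= 5 -> NONE
v7: WRITE b=39  (b history now [(1, 59), (3, 22), (7, 39)])
v8: WRITE a=39  (a history now [(2, 6), (4, 54), (8, 39)])
v9: WRITE a=2  (a history now [(2, 6), (4, 54), (8, 39), (9, 2)])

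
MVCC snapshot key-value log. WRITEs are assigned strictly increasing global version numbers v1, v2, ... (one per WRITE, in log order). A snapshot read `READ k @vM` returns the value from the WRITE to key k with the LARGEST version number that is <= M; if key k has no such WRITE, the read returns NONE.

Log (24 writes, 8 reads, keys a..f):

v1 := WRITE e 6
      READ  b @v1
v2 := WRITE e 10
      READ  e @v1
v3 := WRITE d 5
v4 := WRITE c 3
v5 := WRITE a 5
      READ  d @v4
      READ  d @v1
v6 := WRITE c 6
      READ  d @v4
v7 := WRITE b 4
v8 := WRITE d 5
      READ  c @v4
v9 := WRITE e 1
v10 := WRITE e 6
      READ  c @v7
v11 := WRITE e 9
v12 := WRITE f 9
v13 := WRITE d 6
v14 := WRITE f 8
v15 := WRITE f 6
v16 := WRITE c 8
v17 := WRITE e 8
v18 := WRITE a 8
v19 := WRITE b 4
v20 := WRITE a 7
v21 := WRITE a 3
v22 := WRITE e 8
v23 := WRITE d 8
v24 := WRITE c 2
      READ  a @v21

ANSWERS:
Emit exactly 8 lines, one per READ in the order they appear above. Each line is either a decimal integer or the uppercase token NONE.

v1: WRITE e=6  (e history now [(1, 6)])
READ b @v1: history=[] -> no version <= 1 -> NONE
v2: WRITE e=10  (e history now [(1, 6), (2, 10)])
READ e @v1: history=[(1, 6), (2, 10)] -> pick v1 -> 6
v3: WRITE d=5  (d history now [(3, 5)])
v4: WRITE c=3  (c history now [(4, 3)])
v5: WRITE a=5  (a history now [(5, 5)])
READ d @v4: history=[(3, 5)] -> pick v3 -> 5
READ d @v1: history=[(3, 5)] -> no version <= 1 -> NONE
v6: WRITE c=6  (c history now [(4, 3), (6, 6)])
READ d @v4: history=[(3, 5)] -> pick v3 -> 5
v7: WRITE b=4  (b history now [(7, 4)])
v8: WRITE d=5  (d history now [(3, 5), (8, 5)])
READ c @v4: history=[(4, 3), (6, 6)] -> pick v4 -> 3
v9: WRITE e=1  (e history now [(1, 6), (2, 10), (9, 1)])
v10: WRITE e=6  (e history now [(1, 6), (2, 10), (9, 1), (10, 6)])
READ c @v7: history=[(4, 3), (6, 6)] -> pick v6 -> 6
v11: WRITE e=9  (e history now [(1, 6), (2, 10), (9, 1), (10, 6), (11, 9)])
v12: WRITE f=9  (f history now [(12, 9)])
v13: WRITE d=6  (d history now [(3, 5), (8, 5), (13, 6)])
v14: WRITE f=8  (f history now [(12, 9), (14, 8)])
v15: WRITE f=6  (f history now [(12, 9), (14, 8), (15, 6)])
v16: WRITE c=8  (c history now [(4, 3), (6, 6), (16, 8)])
v17: WRITE e=8  (e history now [(1, 6), (2, 10), (9, 1), (10, 6), (11, 9), (17, 8)])
v18: WRITE a=8  (a history now [(5, 5), (18, 8)])
v19: WRITE b=4  (b history now [(7, 4), (19, 4)])
v20: WRITE a=7  (a history now [(5, 5), (18, 8), (20, 7)])
v21: WRITE a=3  (a history now [(5, 5), (18, 8), (20, 7), (21, 3)])
v22: WRITE e=8  (e history now [(1, 6), (2, 10), (9, 1), (10, 6), (11, 9), (17, 8), (22, 8)])
v23: WRITE d=8  (d history now [(3, 5), (8, 5), (13, 6), (23, 8)])
v24: WRITE c=2  (c history now [(4, 3), (6, 6), (16, 8), (24, 2)])
READ a @v21: history=[(5, 5), (18, 8), (20, 7), (21, 3)] -> pick v21 -> 3

Answer: NONE
6
5
NONE
5
3
6
3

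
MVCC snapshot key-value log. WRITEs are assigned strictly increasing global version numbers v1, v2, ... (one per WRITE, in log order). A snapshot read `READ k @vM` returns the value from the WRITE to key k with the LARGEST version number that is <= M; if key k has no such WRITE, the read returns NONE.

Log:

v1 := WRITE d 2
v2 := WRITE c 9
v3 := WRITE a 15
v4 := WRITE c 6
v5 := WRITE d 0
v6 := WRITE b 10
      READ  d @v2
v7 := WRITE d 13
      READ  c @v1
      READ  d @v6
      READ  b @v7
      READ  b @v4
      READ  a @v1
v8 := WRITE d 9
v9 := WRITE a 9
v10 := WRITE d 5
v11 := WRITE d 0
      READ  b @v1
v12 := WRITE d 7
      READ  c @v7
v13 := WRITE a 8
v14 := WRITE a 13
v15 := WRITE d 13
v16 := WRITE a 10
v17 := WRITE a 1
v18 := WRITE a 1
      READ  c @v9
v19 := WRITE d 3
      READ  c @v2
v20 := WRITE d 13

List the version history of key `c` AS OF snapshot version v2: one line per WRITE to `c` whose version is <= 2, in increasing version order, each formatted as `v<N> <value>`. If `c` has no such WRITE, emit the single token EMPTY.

Scan writes for key=c with version <= 2:
  v1 WRITE d 2 -> skip
  v2 WRITE c 9 -> keep
  v3 WRITE a 15 -> skip
  v4 WRITE c 6 -> drop (> snap)
  v5 WRITE d 0 -> skip
  v6 WRITE b 10 -> skip
  v7 WRITE d 13 -> skip
  v8 WRITE d 9 -> skip
  v9 WRITE a 9 -> skip
  v10 WRITE d 5 -> skip
  v11 WRITE d 0 -> skip
  v12 WRITE d 7 -> skip
  v13 WRITE a 8 -> skip
  v14 WRITE a 13 -> skip
  v15 WRITE d 13 -> skip
  v16 WRITE a 10 -> skip
  v17 WRITE a 1 -> skip
  v18 WRITE a 1 -> skip
  v19 WRITE d 3 -> skip
  v20 WRITE d 13 -> skip
Collected: [(2, 9)]

Answer: v2 9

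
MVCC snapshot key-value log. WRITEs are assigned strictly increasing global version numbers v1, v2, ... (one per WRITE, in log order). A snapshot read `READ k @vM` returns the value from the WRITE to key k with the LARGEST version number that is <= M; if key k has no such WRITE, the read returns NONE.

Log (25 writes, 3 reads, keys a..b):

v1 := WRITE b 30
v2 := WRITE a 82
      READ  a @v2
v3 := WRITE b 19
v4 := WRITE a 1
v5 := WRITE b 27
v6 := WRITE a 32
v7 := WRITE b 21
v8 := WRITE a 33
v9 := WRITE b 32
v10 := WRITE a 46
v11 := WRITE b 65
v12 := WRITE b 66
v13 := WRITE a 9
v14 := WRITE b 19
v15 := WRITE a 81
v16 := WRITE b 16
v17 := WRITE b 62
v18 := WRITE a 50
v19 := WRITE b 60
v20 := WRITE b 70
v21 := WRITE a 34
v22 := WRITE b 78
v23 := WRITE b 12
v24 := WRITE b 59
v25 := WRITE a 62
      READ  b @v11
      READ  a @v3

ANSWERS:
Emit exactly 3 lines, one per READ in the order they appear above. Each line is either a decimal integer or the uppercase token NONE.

v1: WRITE b=30  (b history now [(1, 30)])
v2: WRITE a=82  (a history now [(2, 82)])
READ a @v2: history=[(2, 82)] -> pick v2 -> 82
v3: WRITE b=19  (b history now [(1, 30), (3, 19)])
v4: WRITE a=1  (a history now [(2, 82), (4, 1)])
v5: WRITE b=27  (b history now [(1, 30), (3, 19), (5, 27)])
v6: WRITE a=32  (a history now [(2, 82), (4, 1), (6, 32)])
v7: WRITE b=21  (b history now [(1, 30), (3, 19), (5, 27), (7, 21)])
v8: WRITE a=33  (a history now [(2, 82), (4, 1), (6, 32), (8, 33)])
v9: WRITE b=32  (b history now [(1, 30), (3, 19), (5, 27), (7, 21), (9, 32)])
v10: WRITE a=46  (a history now [(2, 82), (4, 1), (6, 32), (8, 33), (10, 46)])
v11: WRITE b=65  (b history now [(1, 30), (3, 19), (5, 27), (7, 21), (9, 32), (11, 65)])
v12: WRITE b=66  (b history now [(1, 30), (3, 19), (5, 27), (7, 21), (9, 32), (11, 65), (12, 66)])
v13: WRITE a=9  (a history now [(2, 82), (4, 1), (6, 32), (8, 33), (10, 46), (13, 9)])
v14: WRITE b=19  (b history now [(1, 30), (3, 19), (5, 27), (7, 21), (9, 32), (11, 65), (12, 66), (14, 19)])
v15: WRITE a=81  (a history now [(2, 82), (4, 1), (6, 32), (8, 33), (10, 46), (13, 9), (15, 81)])
v16: WRITE b=16  (b history now [(1, 30), (3, 19), (5, 27), (7, 21), (9, 32), (11, 65), (12, 66), (14, 19), (16, 16)])
v17: WRITE b=62  (b history now [(1, 30), (3, 19), (5, 27), (7, 21), (9, 32), (11, 65), (12, 66), (14, 19), (16, 16), (17, 62)])
v18: WRITE a=50  (a history now [(2, 82), (4, 1), (6, 32), (8, 33), (10, 46), (13, 9), (15, 81), (18, 50)])
v19: WRITE b=60  (b history now [(1, 30), (3, 19), (5, 27), (7, 21), (9, 32), (11, 65), (12, 66), (14, 19), (16, 16), (17, 62), (19, 60)])
v20: WRITE b=70  (b history now [(1, 30), (3, 19), (5, 27), (7, 21), (9, 32), (11, 65), (12, 66), (14, 19), (16, 16), (17, 62), (19, 60), (20, 70)])
v21: WRITE a=34  (a history now [(2, 82), (4, 1), (6, 32), (8, 33), (10, 46), (13, 9), (15, 81), (18, 50), (21, 34)])
v22: WRITE b=78  (b history now [(1, 30), (3, 19), (5, 27), (7, 21), (9, 32), (11, 65), (12, 66), (14, 19), (16, 16), (17, 62), (19, 60), (20, 70), (22, 78)])
v23: WRITE b=12  (b history now [(1, 30), (3, 19), (5, 27), (7, 21), (9, 32), (11, 65), (12, 66), (14, 19), (16, 16), (17, 62), (19, 60), (20, 70), (22, 78), (23, 12)])
v24: WRITE b=59  (b history now [(1, 30), (3, 19), (5, 27), (7, 21), (9, 32), (11, 65), (12, 66), (14, 19), (16, 16), (17, 62), (19, 60), (20, 70), (22, 78), (23, 12), (24, 59)])
v25: WRITE a=62  (a history now [(2, 82), (4, 1), (6, 32), (8, 33), (10, 46), (13, 9), (15, 81), (18, 50), (21, 34), (25, 62)])
READ b @v11: history=[(1, 30), (3, 19), (5, 27), (7, 21), (9, 32), (11, 65), (12, 66), (14, 19), (16, 16), (17, 62), (19, 60), (20, 70), (22, 78), (23, 12), (24, 59)] -> pick v11 -> 65
READ a @v3: history=[(2, 82), (4, 1), (6, 32), (8, 33), (10, 46), (13, 9), (15, 81), (18, 50), (21, 34), (25, 62)] -> pick v2 -> 82

Answer: 82
65
82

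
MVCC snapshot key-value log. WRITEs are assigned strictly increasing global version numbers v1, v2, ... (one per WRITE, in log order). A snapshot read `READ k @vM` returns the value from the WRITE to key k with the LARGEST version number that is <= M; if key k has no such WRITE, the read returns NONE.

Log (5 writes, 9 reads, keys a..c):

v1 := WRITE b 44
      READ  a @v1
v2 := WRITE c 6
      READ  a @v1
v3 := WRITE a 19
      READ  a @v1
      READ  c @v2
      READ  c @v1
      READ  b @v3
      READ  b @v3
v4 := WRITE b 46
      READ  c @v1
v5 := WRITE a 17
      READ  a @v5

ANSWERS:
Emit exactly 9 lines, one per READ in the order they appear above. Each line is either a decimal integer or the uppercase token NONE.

v1: WRITE b=44  (b history now [(1, 44)])
READ a @v1: history=[] -> no version <= 1 -> NONE
v2: WRITE c=6  (c history now [(2, 6)])
READ a @v1: history=[] -> no version <= 1 -> NONE
v3: WRITE a=19  (a history now [(3, 19)])
READ a @v1: history=[(3, 19)] -> no version <= 1 -> NONE
READ c @v2: history=[(2, 6)] -> pick v2 -> 6
READ c @v1: history=[(2, 6)] -> no version <= 1 -> NONE
READ b @v3: history=[(1, 44)] -> pick v1 -> 44
READ b @v3: history=[(1, 44)] -> pick v1 -> 44
v4: WRITE b=46  (b history now [(1, 44), (4, 46)])
READ c @v1: history=[(2, 6)] -> no version <= 1 -> NONE
v5: WRITE a=17  (a history now [(3, 19), (5, 17)])
READ a @v5: history=[(3, 19), (5, 17)] -> pick v5 -> 17

Answer: NONE
NONE
NONE
6
NONE
44
44
NONE
17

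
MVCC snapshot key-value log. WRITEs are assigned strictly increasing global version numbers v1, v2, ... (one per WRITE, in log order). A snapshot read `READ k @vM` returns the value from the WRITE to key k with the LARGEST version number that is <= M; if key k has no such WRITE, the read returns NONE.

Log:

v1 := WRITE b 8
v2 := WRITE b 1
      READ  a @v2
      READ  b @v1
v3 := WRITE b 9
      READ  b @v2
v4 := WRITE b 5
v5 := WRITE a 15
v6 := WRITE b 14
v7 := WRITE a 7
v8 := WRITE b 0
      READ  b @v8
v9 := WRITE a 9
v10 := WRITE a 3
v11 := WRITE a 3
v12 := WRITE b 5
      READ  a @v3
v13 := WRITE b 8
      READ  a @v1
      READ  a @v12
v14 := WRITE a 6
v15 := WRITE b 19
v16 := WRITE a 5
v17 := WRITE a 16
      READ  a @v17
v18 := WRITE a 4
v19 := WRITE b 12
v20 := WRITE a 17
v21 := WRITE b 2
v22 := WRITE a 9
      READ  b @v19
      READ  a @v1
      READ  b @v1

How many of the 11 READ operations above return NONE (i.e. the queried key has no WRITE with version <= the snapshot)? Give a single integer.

v1: WRITE b=8  (b history now [(1, 8)])
v2: WRITE b=1  (b history now [(1, 8), (2, 1)])
READ a @v2: history=[] -> no version <= 2 -> NONE
READ b @v1: history=[(1, 8), (2, 1)] -> pick v1 -> 8
v3: WRITE b=9  (b history now [(1, 8), (2, 1), (3, 9)])
READ b @v2: history=[(1, 8), (2, 1), (3, 9)] -> pick v2 -> 1
v4: WRITE b=5  (b history now [(1, 8), (2, 1), (3, 9), (4, 5)])
v5: WRITE a=15  (a history now [(5, 15)])
v6: WRITE b=14  (b history now [(1, 8), (2, 1), (3, 9), (4, 5), (6, 14)])
v7: WRITE a=7  (a history now [(5, 15), (7, 7)])
v8: WRITE b=0  (b history now [(1, 8), (2, 1), (3, 9), (4, 5), (6, 14), (8, 0)])
READ b @v8: history=[(1, 8), (2, 1), (3, 9), (4, 5), (6, 14), (8, 0)] -> pick v8 -> 0
v9: WRITE a=9  (a history now [(5, 15), (7, 7), (9, 9)])
v10: WRITE a=3  (a history now [(5, 15), (7, 7), (9, 9), (10, 3)])
v11: WRITE a=3  (a history now [(5, 15), (7, 7), (9, 9), (10, 3), (11, 3)])
v12: WRITE b=5  (b history now [(1, 8), (2, 1), (3, 9), (4, 5), (6, 14), (8, 0), (12, 5)])
READ a @v3: history=[(5, 15), (7, 7), (9, 9), (10, 3), (11, 3)] -> no version <= 3 -> NONE
v13: WRITE b=8  (b history now [(1, 8), (2, 1), (3, 9), (4, 5), (6, 14), (8, 0), (12, 5), (13, 8)])
READ a @v1: history=[(5, 15), (7, 7), (9, 9), (10, 3), (11, 3)] -> no version <= 1 -> NONE
READ a @v12: history=[(5, 15), (7, 7), (9, 9), (10, 3), (11, 3)] -> pick v11 -> 3
v14: WRITE a=6  (a history now [(5, 15), (7, 7), (9, 9), (10, 3), (11, 3), (14, 6)])
v15: WRITE b=19  (b history now [(1, 8), (2, 1), (3, 9), (4, 5), (6, 14), (8, 0), (12, 5), (13, 8), (15, 19)])
v16: WRITE a=5  (a history now [(5, 15), (7, 7), (9, 9), (10, 3), (11, 3), (14, 6), (16, 5)])
v17: WRITE a=16  (a history now [(5, 15), (7, 7), (9, 9), (10, 3), (11, 3), (14, 6), (16, 5), (17, 16)])
READ a @v17: history=[(5, 15), (7, 7), (9, 9), (10, 3), (11, 3), (14, 6), (16, 5), (17, 16)] -> pick v17 -> 16
v18: WRITE a=4  (a history now [(5, 15), (7, 7), (9, 9), (10, 3), (11, 3), (14, 6), (16, 5), (17, 16), (18, 4)])
v19: WRITE b=12  (b history now [(1, 8), (2, 1), (3, 9), (4, 5), (6, 14), (8, 0), (12, 5), (13, 8), (15, 19), (19, 12)])
v20: WRITE a=17  (a history now [(5, 15), (7, 7), (9, 9), (10, 3), (11, 3), (14, 6), (16, 5), (17, 16), (18, 4), (20, 17)])
v21: WRITE b=2  (b history now [(1, 8), (2, 1), (3, 9), (4, 5), (6, 14), (8, 0), (12, 5), (13, 8), (15, 19), (19, 12), (21, 2)])
v22: WRITE a=9  (a history now [(5, 15), (7, 7), (9, 9), (10, 3), (11, 3), (14, 6), (16, 5), (17, 16), (18, 4), (20, 17), (22, 9)])
READ b @v19: history=[(1, 8), (2, 1), (3, 9), (4, 5), (6, 14), (8, 0), (12, 5), (13, 8), (15, 19), (19, 12), (21, 2)] -> pick v19 -> 12
READ a @v1: history=[(5, 15), (7, 7), (9, 9), (10, 3), (11, 3), (14, 6), (16, 5), (17, 16), (18, 4), (20, 17), (22, 9)] -> no version <= 1 -> NONE
READ b @v1: history=[(1, 8), (2, 1), (3, 9), (4, 5), (6, 14), (8, 0), (12, 5), (13, 8), (15, 19), (19, 12), (21, 2)] -> pick v1 -> 8
Read results in order: ['NONE', '8', '1', '0', 'NONE', 'NONE', '3', '16', '12', 'NONE', '8']
NONE count = 4

Answer: 4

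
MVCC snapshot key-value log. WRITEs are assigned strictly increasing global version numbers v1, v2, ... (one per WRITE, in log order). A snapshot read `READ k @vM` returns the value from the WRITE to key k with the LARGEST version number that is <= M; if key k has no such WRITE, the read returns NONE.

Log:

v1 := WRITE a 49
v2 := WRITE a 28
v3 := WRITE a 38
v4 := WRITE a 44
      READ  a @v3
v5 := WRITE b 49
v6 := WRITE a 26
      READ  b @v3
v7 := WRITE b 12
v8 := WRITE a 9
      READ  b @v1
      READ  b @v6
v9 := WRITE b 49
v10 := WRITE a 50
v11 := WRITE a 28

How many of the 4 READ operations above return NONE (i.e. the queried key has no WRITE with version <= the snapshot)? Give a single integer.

Answer: 2

Derivation:
v1: WRITE a=49  (a history now [(1, 49)])
v2: WRITE a=28  (a history now [(1, 49), (2, 28)])
v3: WRITE a=38  (a history now [(1, 49), (2, 28), (3, 38)])
v4: WRITE a=44  (a history now [(1, 49), (2, 28), (3, 38), (4, 44)])
READ a @v3: history=[(1, 49), (2, 28), (3, 38), (4, 44)] -> pick v3 -> 38
v5: WRITE b=49  (b history now [(5, 49)])
v6: WRITE a=26  (a history now [(1, 49), (2, 28), (3, 38), (4, 44), (6, 26)])
READ b @v3: history=[(5, 49)] -> no version <= 3 -> NONE
v7: WRITE b=12  (b history now [(5, 49), (7, 12)])
v8: WRITE a=9  (a history now [(1, 49), (2, 28), (3, 38), (4, 44), (6, 26), (8, 9)])
READ b @v1: history=[(5, 49), (7, 12)] -> no version <= 1 -> NONE
READ b @v6: history=[(5, 49), (7, 12)] -> pick v5 -> 49
v9: WRITE b=49  (b history now [(5, 49), (7, 12), (9, 49)])
v10: WRITE a=50  (a history now [(1, 49), (2, 28), (3, 38), (4, 44), (6, 26), (8, 9), (10, 50)])
v11: WRITE a=28  (a history now [(1, 49), (2, 28), (3, 38), (4, 44), (6, 26), (8, 9), (10, 50), (11, 28)])
Read results in order: ['38', 'NONE', 'NONE', '49']
NONE count = 2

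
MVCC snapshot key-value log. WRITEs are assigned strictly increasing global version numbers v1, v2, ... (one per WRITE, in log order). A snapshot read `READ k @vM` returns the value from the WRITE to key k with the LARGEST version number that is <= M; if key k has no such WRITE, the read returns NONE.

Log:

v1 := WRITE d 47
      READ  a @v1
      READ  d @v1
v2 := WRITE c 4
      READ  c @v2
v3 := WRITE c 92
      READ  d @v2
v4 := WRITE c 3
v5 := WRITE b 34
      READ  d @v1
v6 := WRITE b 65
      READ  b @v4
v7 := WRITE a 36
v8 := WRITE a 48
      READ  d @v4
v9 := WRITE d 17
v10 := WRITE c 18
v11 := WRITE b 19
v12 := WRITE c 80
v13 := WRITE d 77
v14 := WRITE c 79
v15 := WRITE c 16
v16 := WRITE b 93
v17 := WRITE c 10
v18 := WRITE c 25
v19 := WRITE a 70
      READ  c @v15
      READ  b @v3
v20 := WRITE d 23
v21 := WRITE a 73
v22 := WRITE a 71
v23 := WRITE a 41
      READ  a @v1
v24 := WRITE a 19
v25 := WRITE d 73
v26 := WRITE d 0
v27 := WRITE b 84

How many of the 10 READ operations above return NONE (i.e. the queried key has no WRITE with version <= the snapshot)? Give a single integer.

v1: WRITE d=47  (d history now [(1, 47)])
READ a @v1: history=[] -> no version <= 1 -> NONE
READ d @v1: history=[(1, 47)] -> pick v1 -> 47
v2: WRITE c=4  (c history now [(2, 4)])
READ c @v2: history=[(2, 4)] -> pick v2 -> 4
v3: WRITE c=92  (c history now [(2, 4), (3, 92)])
READ d @v2: history=[(1, 47)] -> pick v1 -> 47
v4: WRITE c=3  (c history now [(2, 4), (3, 92), (4, 3)])
v5: WRITE b=34  (b history now [(5, 34)])
READ d @v1: history=[(1, 47)] -> pick v1 -> 47
v6: WRITE b=65  (b history now [(5, 34), (6, 65)])
READ b @v4: history=[(5, 34), (6, 65)] -> no version <= 4 -> NONE
v7: WRITE a=36  (a history now [(7, 36)])
v8: WRITE a=48  (a history now [(7, 36), (8, 48)])
READ d @v4: history=[(1, 47)] -> pick v1 -> 47
v9: WRITE d=17  (d history now [(1, 47), (9, 17)])
v10: WRITE c=18  (c history now [(2, 4), (3, 92), (4, 3), (10, 18)])
v11: WRITE b=19  (b history now [(5, 34), (6, 65), (11, 19)])
v12: WRITE c=80  (c history now [(2, 4), (3, 92), (4, 3), (10, 18), (12, 80)])
v13: WRITE d=77  (d history now [(1, 47), (9, 17), (13, 77)])
v14: WRITE c=79  (c history now [(2, 4), (3, 92), (4, 3), (10, 18), (12, 80), (14, 79)])
v15: WRITE c=16  (c history now [(2, 4), (3, 92), (4, 3), (10, 18), (12, 80), (14, 79), (15, 16)])
v16: WRITE b=93  (b history now [(5, 34), (6, 65), (11, 19), (16, 93)])
v17: WRITE c=10  (c history now [(2, 4), (3, 92), (4, 3), (10, 18), (12, 80), (14, 79), (15, 16), (17, 10)])
v18: WRITE c=25  (c history now [(2, 4), (3, 92), (4, 3), (10, 18), (12, 80), (14, 79), (15, 16), (17, 10), (18, 25)])
v19: WRITE a=70  (a history now [(7, 36), (8, 48), (19, 70)])
READ c @v15: history=[(2, 4), (3, 92), (4, 3), (10, 18), (12, 80), (14, 79), (15, 16), (17, 10), (18, 25)] -> pick v15 -> 16
READ b @v3: history=[(5, 34), (6, 65), (11, 19), (16, 93)] -> no version <= 3 -> NONE
v20: WRITE d=23  (d history now [(1, 47), (9, 17), (13, 77), (20, 23)])
v21: WRITE a=73  (a history now [(7, 36), (8, 48), (19, 70), (21, 73)])
v22: WRITE a=71  (a history now [(7, 36), (8, 48), (19, 70), (21, 73), (22, 71)])
v23: WRITE a=41  (a history now [(7, 36), (8, 48), (19, 70), (21, 73), (22, 71), (23, 41)])
READ a @v1: history=[(7, 36), (8, 48), (19, 70), (21, 73), (22, 71), (23, 41)] -> no version <= 1 -> NONE
v24: WRITE a=19  (a history now [(7, 36), (8, 48), (19, 70), (21, 73), (22, 71), (23, 41), (24, 19)])
v25: WRITE d=73  (d history now [(1, 47), (9, 17), (13, 77), (20, 23), (25, 73)])
v26: WRITE d=0  (d history now [(1, 47), (9, 17), (13, 77), (20, 23), (25, 73), (26, 0)])
v27: WRITE b=84  (b history now [(5, 34), (6, 65), (11, 19), (16, 93), (27, 84)])
Read results in order: ['NONE', '47', '4', '47', '47', 'NONE', '47', '16', 'NONE', 'NONE']
NONE count = 4

Answer: 4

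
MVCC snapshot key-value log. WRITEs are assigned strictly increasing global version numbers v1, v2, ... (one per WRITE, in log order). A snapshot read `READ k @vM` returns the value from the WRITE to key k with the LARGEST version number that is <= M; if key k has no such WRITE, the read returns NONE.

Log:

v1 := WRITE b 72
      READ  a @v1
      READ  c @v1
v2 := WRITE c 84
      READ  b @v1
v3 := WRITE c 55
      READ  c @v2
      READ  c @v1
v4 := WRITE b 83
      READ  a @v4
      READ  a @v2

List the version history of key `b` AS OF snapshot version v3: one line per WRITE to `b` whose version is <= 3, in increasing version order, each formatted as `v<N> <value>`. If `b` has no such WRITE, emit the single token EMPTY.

Scan writes for key=b with version <= 3:
  v1 WRITE b 72 -> keep
  v2 WRITE c 84 -> skip
  v3 WRITE c 55 -> skip
  v4 WRITE b 83 -> drop (> snap)
Collected: [(1, 72)]

Answer: v1 72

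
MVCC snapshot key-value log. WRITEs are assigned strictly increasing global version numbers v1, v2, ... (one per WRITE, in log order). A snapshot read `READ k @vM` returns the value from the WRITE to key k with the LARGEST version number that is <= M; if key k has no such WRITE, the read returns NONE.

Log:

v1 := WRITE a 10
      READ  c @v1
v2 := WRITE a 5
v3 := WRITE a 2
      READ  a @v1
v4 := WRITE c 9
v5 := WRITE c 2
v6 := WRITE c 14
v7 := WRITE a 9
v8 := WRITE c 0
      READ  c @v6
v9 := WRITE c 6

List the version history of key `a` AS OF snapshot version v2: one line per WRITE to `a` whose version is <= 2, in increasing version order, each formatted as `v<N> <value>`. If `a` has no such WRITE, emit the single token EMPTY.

Scan writes for key=a with version <= 2:
  v1 WRITE a 10 -> keep
  v2 WRITE a 5 -> keep
  v3 WRITE a 2 -> drop (> snap)
  v4 WRITE c 9 -> skip
  v5 WRITE c 2 -> skip
  v6 WRITE c 14 -> skip
  v7 WRITE a 9 -> drop (> snap)
  v8 WRITE c 0 -> skip
  v9 WRITE c 6 -> skip
Collected: [(1, 10), (2, 5)]

Answer: v1 10
v2 5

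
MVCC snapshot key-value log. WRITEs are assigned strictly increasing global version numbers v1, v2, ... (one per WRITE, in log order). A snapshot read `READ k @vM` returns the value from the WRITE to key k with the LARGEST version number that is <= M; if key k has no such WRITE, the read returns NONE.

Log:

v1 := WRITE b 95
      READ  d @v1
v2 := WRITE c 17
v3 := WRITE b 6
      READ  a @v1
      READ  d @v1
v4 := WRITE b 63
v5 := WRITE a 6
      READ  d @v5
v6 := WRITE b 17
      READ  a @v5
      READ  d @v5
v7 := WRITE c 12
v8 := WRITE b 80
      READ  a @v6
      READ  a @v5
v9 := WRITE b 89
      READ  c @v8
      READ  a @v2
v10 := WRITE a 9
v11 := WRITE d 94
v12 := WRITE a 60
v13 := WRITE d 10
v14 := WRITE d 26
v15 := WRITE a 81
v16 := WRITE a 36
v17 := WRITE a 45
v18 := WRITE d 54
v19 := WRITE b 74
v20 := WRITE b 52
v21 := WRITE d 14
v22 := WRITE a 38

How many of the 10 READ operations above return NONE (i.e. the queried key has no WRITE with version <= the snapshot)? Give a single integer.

v1: WRITE b=95  (b history now [(1, 95)])
READ d @v1: history=[] -> no version <= 1 -> NONE
v2: WRITE c=17  (c history now [(2, 17)])
v3: WRITE b=6  (b history now [(1, 95), (3, 6)])
READ a @v1: history=[] -> no version <= 1 -> NONE
READ d @v1: history=[] -> no version <= 1 -> NONE
v4: WRITE b=63  (b history now [(1, 95), (3, 6), (4, 63)])
v5: WRITE a=6  (a history now [(5, 6)])
READ d @v5: history=[] -> no version <= 5 -> NONE
v6: WRITE b=17  (b history now [(1, 95), (3, 6), (4, 63), (6, 17)])
READ a @v5: history=[(5, 6)] -> pick v5 -> 6
READ d @v5: history=[] -> no version <= 5 -> NONE
v7: WRITE c=12  (c history now [(2, 17), (7, 12)])
v8: WRITE b=80  (b history now [(1, 95), (3, 6), (4, 63), (6, 17), (8, 80)])
READ a @v6: history=[(5, 6)] -> pick v5 -> 6
READ a @v5: history=[(5, 6)] -> pick v5 -> 6
v9: WRITE b=89  (b history now [(1, 95), (3, 6), (4, 63), (6, 17), (8, 80), (9, 89)])
READ c @v8: history=[(2, 17), (7, 12)] -> pick v7 -> 12
READ a @v2: history=[(5, 6)] -> no version <= 2 -> NONE
v10: WRITE a=9  (a history now [(5, 6), (10, 9)])
v11: WRITE d=94  (d history now [(11, 94)])
v12: WRITE a=60  (a history now [(5, 6), (10, 9), (12, 60)])
v13: WRITE d=10  (d history now [(11, 94), (13, 10)])
v14: WRITE d=26  (d history now [(11, 94), (13, 10), (14, 26)])
v15: WRITE a=81  (a history now [(5, 6), (10, 9), (12, 60), (15, 81)])
v16: WRITE a=36  (a history now [(5, 6), (10, 9), (12, 60), (15, 81), (16, 36)])
v17: WRITE a=45  (a history now [(5, 6), (10, 9), (12, 60), (15, 81), (16, 36), (17, 45)])
v18: WRITE d=54  (d history now [(11, 94), (13, 10), (14, 26), (18, 54)])
v19: WRITE b=74  (b history now [(1, 95), (3, 6), (4, 63), (6, 17), (8, 80), (9, 89), (19, 74)])
v20: WRITE b=52  (b history now [(1, 95), (3, 6), (4, 63), (6, 17), (8, 80), (9, 89), (19, 74), (20, 52)])
v21: WRITE d=14  (d history now [(11, 94), (13, 10), (14, 26), (18, 54), (21, 14)])
v22: WRITE a=38  (a history now [(5, 6), (10, 9), (12, 60), (15, 81), (16, 36), (17, 45), (22, 38)])
Read results in order: ['NONE', 'NONE', 'NONE', 'NONE', '6', 'NONE', '6', '6', '12', 'NONE']
NONE count = 6

Answer: 6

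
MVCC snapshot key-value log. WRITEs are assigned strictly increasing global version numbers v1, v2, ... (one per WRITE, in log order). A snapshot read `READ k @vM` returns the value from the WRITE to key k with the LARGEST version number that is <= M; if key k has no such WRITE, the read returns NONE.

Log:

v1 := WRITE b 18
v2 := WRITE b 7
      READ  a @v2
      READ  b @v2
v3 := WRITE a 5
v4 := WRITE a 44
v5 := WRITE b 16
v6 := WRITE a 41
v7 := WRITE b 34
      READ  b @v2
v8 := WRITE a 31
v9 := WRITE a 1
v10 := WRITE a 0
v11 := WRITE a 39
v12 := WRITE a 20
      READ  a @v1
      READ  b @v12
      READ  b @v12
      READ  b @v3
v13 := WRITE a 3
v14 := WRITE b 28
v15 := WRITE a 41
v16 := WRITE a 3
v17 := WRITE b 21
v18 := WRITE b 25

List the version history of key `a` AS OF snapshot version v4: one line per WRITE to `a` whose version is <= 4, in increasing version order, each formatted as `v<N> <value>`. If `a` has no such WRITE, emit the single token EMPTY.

Scan writes for key=a with version <= 4:
  v1 WRITE b 18 -> skip
  v2 WRITE b 7 -> skip
  v3 WRITE a 5 -> keep
  v4 WRITE a 44 -> keep
  v5 WRITE b 16 -> skip
  v6 WRITE a 41 -> drop (> snap)
  v7 WRITE b 34 -> skip
  v8 WRITE a 31 -> drop (> snap)
  v9 WRITE a 1 -> drop (> snap)
  v10 WRITE a 0 -> drop (> snap)
  v11 WRITE a 39 -> drop (> snap)
  v12 WRITE a 20 -> drop (> snap)
  v13 WRITE a 3 -> drop (> snap)
  v14 WRITE b 28 -> skip
  v15 WRITE a 41 -> drop (> snap)
  v16 WRITE a 3 -> drop (> snap)
  v17 WRITE b 21 -> skip
  v18 WRITE b 25 -> skip
Collected: [(3, 5), (4, 44)]

Answer: v3 5
v4 44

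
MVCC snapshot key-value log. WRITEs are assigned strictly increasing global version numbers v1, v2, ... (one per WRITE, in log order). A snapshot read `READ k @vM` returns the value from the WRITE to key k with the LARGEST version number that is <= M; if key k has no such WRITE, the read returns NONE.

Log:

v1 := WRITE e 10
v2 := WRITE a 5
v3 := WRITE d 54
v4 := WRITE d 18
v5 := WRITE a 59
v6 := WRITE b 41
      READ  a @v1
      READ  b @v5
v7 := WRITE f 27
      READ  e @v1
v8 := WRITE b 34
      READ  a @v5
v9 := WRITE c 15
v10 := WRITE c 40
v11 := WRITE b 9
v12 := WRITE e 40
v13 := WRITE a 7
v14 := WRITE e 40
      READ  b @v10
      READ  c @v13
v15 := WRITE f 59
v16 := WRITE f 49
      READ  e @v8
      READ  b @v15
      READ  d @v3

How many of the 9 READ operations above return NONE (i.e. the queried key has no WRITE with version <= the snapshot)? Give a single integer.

Answer: 2

Derivation:
v1: WRITE e=10  (e history now [(1, 10)])
v2: WRITE a=5  (a history now [(2, 5)])
v3: WRITE d=54  (d history now [(3, 54)])
v4: WRITE d=18  (d history now [(3, 54), (4, 18)])
v5: WRITE a=59  (a history now [(2, 5), (5, 59)])
v6: WRITE b=41  (b history now [(6, 41)])
READ a @v1: history=[(2, 5), (5, 59)] -> no version <= 1 -> NONE
READ b @v5: history=[(6, 41)] -> no version <= 5 -> NONE
v7: WRITE f=27  (f history now [(7, 27)])
READ e @v1: history=[(1, 10)] -> pick v1 -> 10
v8: WRITE b=34  (b history now [(6, 41), (8, 34)])
READ a @v5: history=[(2, 5), (5, 59)] -> pick v5 -> 59
v9: WRITE c=15  (c history now [(9, 15)])
v10: WRITE c=40  (c history now [(9, 15), (10, 40)])
v11: WRITE b=9  (b history now [(6, 41), (8, 34), (11, 9)])
v12: WRITE e=40  (e history now [(1, 10), (12, 40)])
v13: WRITE a=7  (a history now [(2, 5), (5, 59), (13, 7)])
v14: WRITE e=40  (e history now [(1, 10), (12, 40), (14, 40)])
READ b @v10: history=[(6, 41), (8, 34), (11, 9)] -> pick v8 -> 34
READ c @v13: history=[(9, 15), (10, 40)] -> pick v10 -> 40
v15: WRITE f=59  (f history now [(7, 27), (15, 59)])
v16: WRITE f=49  (f history now [(7, 27), (15, 59), (16, 49)])
READ e @v8: history=[(1, 10), (12, 40), (14, 40)] -> pick v1 -> 10
READ b @v15: history=[(6, 41), (8, 34), (11, 9)] -> pick v11 -> 9
READ d @v3: history=[(3, 54), (4, 18)] -> pick v3 -> 54
Read results in order: ['NONE', 'NONE', '10', '59', '34', '40', '10', '9', '54']
NONE count = 2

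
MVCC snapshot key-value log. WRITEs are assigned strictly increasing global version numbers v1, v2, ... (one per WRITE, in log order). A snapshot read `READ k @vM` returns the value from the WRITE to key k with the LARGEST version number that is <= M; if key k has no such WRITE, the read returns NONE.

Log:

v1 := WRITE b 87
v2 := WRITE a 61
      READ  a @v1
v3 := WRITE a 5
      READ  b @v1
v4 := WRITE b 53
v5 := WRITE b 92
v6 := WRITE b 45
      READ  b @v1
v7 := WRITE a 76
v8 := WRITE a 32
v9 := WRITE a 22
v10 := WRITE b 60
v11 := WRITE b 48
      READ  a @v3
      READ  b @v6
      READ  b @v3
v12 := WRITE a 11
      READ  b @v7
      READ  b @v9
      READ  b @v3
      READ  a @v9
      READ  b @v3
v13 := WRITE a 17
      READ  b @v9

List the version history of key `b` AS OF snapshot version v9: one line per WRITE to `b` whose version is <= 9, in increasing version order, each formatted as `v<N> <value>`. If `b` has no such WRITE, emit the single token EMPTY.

Answer: v1 87
v4 53
v5 92
v6 45

Derivation:
Scan writes for key=b with version <= 9:
  v1 WRITE b 87 -> keep
  v2 WRITE a 61 -> skip
  v3 WRITE a 5 -> skip
  v4 WRITE b 53 -> keep
  v5 WRITE b 92 -> keep
  v6 WRITE b 45 -> keep
  v7 WRITE a 76 -> skip
  v8 WRITE a 32 -> skip
  v9 WRITE a 22 -> skip
  v10 WRITE b 60 -> drop (> snap)
  v11 WRITE b 48 -> drop (> snap)
  v12 WRITE a 11 -> skip
  v13 WRITE a 17 -> skip
Collected: [(1, 87), (4, 53), (5, 92), (6, 45)]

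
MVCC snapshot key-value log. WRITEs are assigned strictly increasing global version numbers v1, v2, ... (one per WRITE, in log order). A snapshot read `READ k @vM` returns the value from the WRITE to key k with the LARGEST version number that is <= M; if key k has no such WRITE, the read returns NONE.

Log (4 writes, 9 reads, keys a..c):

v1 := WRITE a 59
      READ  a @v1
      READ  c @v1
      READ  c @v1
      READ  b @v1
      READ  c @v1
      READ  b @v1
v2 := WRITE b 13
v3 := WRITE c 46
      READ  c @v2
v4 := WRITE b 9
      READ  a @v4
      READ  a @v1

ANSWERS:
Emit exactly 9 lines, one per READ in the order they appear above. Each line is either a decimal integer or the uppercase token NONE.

Answer: 59
NONE
NONE
NONE
NONE
NONE
NONE
59
59

Derivation:
v1: WRITE a=59  (a history now [(1, 59)])
READ a @v1: history=[(1, 59)] -> pick v1 -> 59
READ c @v1: history=[] -> no version <= 1 -> NONE
READ c @v1: history=[] -> no version <= 1 -> NONE
READ b @v1: history=[] -> no version <= 1 -> NONE
READ c @v1: history=[] -> no version <= 1 -> NONE
READ b @v1: history=[] -> no version <= 1 -> NONE
v2: WRITE b=13  (b history now [(2, 13)])
v3: WRITE c=46  (c history now [(3, 46)])
READ c @v2: history=[(3, 46)] -> no version <= 2 -> NONE
v4: WRITE b=9  (b history now [(2, 13), (4, 9)])
READ a @v4: history=[(1, 59)] -> pick v1 -> 59
READ a @v1: history=[(1, 59)] -> pick v1 -> 59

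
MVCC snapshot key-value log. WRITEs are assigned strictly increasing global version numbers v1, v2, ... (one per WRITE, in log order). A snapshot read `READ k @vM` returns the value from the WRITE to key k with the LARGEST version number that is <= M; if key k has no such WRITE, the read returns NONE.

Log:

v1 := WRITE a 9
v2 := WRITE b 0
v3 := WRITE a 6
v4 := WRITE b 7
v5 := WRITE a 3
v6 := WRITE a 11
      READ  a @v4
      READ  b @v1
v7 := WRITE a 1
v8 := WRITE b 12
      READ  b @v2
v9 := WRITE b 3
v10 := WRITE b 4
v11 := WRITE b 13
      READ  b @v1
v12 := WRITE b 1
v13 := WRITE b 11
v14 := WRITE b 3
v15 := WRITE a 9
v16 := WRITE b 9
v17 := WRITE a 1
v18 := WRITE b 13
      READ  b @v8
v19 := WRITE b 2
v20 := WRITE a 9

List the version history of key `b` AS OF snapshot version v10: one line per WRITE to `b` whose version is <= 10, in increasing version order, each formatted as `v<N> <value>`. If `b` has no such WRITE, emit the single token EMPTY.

Scan writes for key=b with version <= 10:
  v1 WRITE a 9 -> skip
  v2 WRITE b 0 -> keep
  v3 WRITE a 6 -> skip
  v4 WRITE b 7 -> keep
  v5 WRITE a 3 -> skip
  v6 WRITE a 11 -> skip
  v7 WRITE a 1 -> skip
  v8 WRITE b 12 -> keep
  v9 WRITE b 3 -> keep
  v10 WRITE b 4 -> keep
  v11 WRITE b 13 -> drop (> snap)
  v12 WRITE b 1 -> drop (> snap)
  v13 WRITE b 11 -> drop (> snap)
  v14 WRITE b 3 -> drop (> snap)
  v15 WRITE a 9 -> skip
  v16 WRITE b 9 -> drop (> snap)
  v17 WRITE a 1 -> skip
  v18 WRITE b 13 -> drop (> snap)
  v19 WRITE b 2 -> drop (> snap)
  v20 WRITE a 9 -> skip
Collected: [(2, 0), (4, 7), (8, 12), (9, 3), (10, 4)]

Answer: v2 0
v4 7
v8 12
v9 3
v10 4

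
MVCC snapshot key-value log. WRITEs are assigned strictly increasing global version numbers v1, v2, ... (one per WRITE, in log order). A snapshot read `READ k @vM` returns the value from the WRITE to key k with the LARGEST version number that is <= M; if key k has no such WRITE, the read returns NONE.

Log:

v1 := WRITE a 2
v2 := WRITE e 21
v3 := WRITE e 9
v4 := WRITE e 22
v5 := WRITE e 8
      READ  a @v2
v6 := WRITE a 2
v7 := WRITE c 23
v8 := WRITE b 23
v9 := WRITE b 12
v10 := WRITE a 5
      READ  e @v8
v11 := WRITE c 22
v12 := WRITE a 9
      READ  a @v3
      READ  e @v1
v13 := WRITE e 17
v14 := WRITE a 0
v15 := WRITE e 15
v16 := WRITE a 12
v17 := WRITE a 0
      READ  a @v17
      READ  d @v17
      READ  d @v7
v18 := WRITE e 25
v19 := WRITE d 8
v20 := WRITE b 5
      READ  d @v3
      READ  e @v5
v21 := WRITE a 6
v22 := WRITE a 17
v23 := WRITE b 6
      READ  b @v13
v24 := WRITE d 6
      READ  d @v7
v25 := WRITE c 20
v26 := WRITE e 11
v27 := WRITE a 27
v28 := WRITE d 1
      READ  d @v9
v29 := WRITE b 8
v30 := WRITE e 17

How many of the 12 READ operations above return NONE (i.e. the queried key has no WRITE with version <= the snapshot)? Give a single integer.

Answer: 6

Derivation:
v1: WRITE a=2  (a history now [(1, 2)])
v2: WRITE e=21  (e history now [(2, 21)])
v3: WRITE e=9  (e history now [(2, 21), (3, 9)])
v4: WRITE e=22  (e history now [(2, 21), (3, 9), (4, 22)])
v5: WRITE e=8  (e history now [(2, 21), (3, 9), (4, 22), (5, 8)])
READ a @v2: history=[(1, 2)] -> pick v1 -> 2
v6: WRITE a=2  (a history now [(1, 2), (6, 2)])
v7: WRITE c=23  (c history now [(7, 23)])
v8: WRITE b=23  (b history now [(8, 23)])
v9: WRITE b=12  (b history now [(8, 23), (9, 12)])
v10: WRITE a=5  (a history now [(1, 2), (6, 2), (10, 5)])
READ e @v8: history=[(2, 21), (3, 9), (4, 22), (5, 8)] -> pick v5 -> 8
v11: WRITE c=22  (c history now [(7, 23), (11, 22)])
v12: WRITE a=9  (a history now [(1, 2), (6, 2), (10, 5), (12, 9)])
READ a @v3: history=[(1, 2), (6, 2), (10, 5), (12, 9)] -> pick v1 -> 2
READ e @v1: history=[(2, 21), (3, 9), (4, 22), (5, 8)] -> no version <= 1 -> NONE
v13: WRITE e=17  (e history now [(2, 21), (3, 9), (4, 22), (5, 8), (13, 17)])
v14: WRITE a=0  (a history now [(1, 2), (6, 2), (10, 5), (12, 9), (14, 0)])
v15: WRITE e=15  (e history now [(2, 21), (3, 9), (4, 22), (5, 8), (13, 17), (15, 15)])
v16: WRITE a=12  (a history now [(1, 2), (6, 2), (10, 5), (12, 9), (14, 0), (16, 12)])
v17: WRITE a=0  (a history now [(1, 2), (6, 2), (10, 5), (12, 9), (14, 0), (16, 12), (17, 0)])
READ a @v17: history=[(1, 2), (6, 2), (10, 5), (12, 9), (14, 0), (16, 12), (17, 0)] -> pick v17 -> 0
READ d @v17: history=[] -> no version <= 17 -> NONE
READ d @v7: history=[] -> no version <= 7 -> NONE
v18: WRITE e=25  (e history now [(2, 21), (3, 9), (4, 22), (5, 8), (13, 17), (15, 15), (18, 25)])
v19: WRITE d=8  (d history now [(19, 8)])
v20: WRITE b=5  (b history now [(8, 23), (9, 12), (20, 5)])
READ d @v3: history=[(19, 8)] -> no version <= 3 -> NONE
READ e @v5: history=[(2, 21), (3, 9), (4, 22), (5, 8), (13, 17), (15, 15), (18, 25)] -> pick v5 -> 8
v21: WRITE a=6  (a history now [(1, 2), (6, 2), (10, 5), (12, 9), (14, 0), (16, 12), (17, 0), (21, 6)])
v22: WRITE a=17  (a history now [(1, 2), (6, 2), (10, 5), (12, 9), (14, 0), (16, 12), (17, 0), (21, 6), (22, 17)])
v23: WRITE b=6  (b history now [(8, 23), (9, 12), (20, 5), (23, 6)])
READ b @v13: history=[(8, 23), (9, 12), (20, 5), (23, 6)] -> pick v9 -> 12
v24: WRITE d=6  (d history now [(19, 8), (24, 6)])
READ d @v7: history=[(19, 8), (24, 6)] -> no version <= 7 -> NONE
v25: WRITE c=20  (c history now [(7, 23), (11, 22), (25, 20)])
v26: WRITE e=11  (e history now [(2, 21), (3, 9), (4, 22), (5, 8), (13, 17), (15, 15), (18, 25), (26, 11)])
v27: WRITE a=27  (a history now [(1, 2), (6, 2), (10, 5), (12, 9), (14, 0), (16, 12), (17, 0), (21, 6), (22, 17), (27, 27)])
v28: WRITE d=1  (d history now [(19, 8), (24, 6), (28, 1)])
READ d @v9: history=[(19, 8), (24, 6), (28, 1)] -> no version <= 9 -> NONE
v29: WRITE b=8  (b history now [(8, 23), (9, 12), (20, 5), (23, 6), (29, 8)])
v30: WRITE e=17  (e history now [(2, 21), (3, 9), (4, 22), (5, 8), (13, 17), (15, 15), (18, 25), (26, 11), (30, 17)])
Read results in order: ['2', '8', '2', 'NONE', '0', 'NONE', 'NONE', 'NONE', '8', '12', 'NONE', 'NONE']
NONE count = 6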